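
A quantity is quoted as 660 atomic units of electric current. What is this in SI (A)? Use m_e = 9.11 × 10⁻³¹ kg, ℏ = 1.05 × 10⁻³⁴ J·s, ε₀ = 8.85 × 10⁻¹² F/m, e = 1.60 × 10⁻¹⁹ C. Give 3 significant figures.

One atomic unit of electric current: I_au = e E_h/ℏ = m_e e⁵/((4πε₀)²ℏ³) = 6.67 × 10⁻³ A.
660 × 6.67 × 10⁻³ A = 4.40 A

4.40 A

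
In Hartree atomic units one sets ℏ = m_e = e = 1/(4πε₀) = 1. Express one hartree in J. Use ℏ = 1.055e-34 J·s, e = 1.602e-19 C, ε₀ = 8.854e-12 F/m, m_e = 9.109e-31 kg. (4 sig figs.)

E_h = m_e e⁴/(4πε₀ℏ)²
  = 6.000e-106 / 1.378e-88
  = 4.354e-18 J

4.354e-18 J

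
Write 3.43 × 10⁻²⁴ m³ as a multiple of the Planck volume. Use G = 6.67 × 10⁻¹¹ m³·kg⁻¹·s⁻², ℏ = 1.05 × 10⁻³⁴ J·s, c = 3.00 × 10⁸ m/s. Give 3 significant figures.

Planck volume: V_P = (ℏG/c³)^(3/2) = 4.18 × 10⁻¹⁰⁵ m³.
3.43 × 10⁻²⁴ / 4.18 × 10⁻¹⁰⁵ = 8.21 × 10⁸⁰

8.21 × 10⁸⁰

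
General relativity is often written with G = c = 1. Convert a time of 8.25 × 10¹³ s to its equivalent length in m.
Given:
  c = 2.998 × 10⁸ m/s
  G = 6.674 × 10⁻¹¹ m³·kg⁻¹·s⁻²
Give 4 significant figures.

2.473 × 10²² m

Time → length via c.
8.25 × 10¹³ s × (c) = 2.473 × 10²² m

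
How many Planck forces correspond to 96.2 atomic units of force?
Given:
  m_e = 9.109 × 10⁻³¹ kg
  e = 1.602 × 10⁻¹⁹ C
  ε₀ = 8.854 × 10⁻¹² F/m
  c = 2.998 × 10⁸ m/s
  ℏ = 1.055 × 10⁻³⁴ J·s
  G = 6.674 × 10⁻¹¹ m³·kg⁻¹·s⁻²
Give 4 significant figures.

atomic unit of force: F_au = E_h/a₀ = m_e²e⁶/((4πε₀)³ℏ⁴) = 8.220 × 10⁻⁸ N
Planck force: F_P = c⁴/G = 1.210 × 10⁴⁴ N
96.2 × 8.220 × 10⁻⁸ / 1.210 × 10⁴⁴ = 6.533 × 10⁻⁵⁰

6.533 × 10⁻⁵⁰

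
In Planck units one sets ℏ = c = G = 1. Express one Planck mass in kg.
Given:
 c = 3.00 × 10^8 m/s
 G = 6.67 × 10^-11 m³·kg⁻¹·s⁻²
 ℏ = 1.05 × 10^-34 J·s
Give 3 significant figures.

2.17 × 10^-8 kg

m_P = √(ℏc/G)
  = √(4.72 × 10^-16)
  = 2.17 × 10^-8 kg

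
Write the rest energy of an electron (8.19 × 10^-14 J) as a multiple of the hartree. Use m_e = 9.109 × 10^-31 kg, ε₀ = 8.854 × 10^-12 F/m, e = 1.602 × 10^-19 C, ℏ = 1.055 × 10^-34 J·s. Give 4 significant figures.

hartree: E_h = m_e e⁴/(4πε₀ℏ)² = 4.354 × 10^-18 J.
8.19 × 10^-14 / 4.354 × 10^-18 = 1.881 × 10^4

1.881 × 10^4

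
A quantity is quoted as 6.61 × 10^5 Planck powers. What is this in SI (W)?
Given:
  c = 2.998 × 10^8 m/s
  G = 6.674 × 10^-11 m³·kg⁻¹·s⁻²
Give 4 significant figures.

One Planck power: P_P = c⁵/G = 3.629 × 10^52 W.
6.61 × 10^5 × 3.629 × 10^52 W = 2.399 × 10^58 W

2.399 × 10^58 W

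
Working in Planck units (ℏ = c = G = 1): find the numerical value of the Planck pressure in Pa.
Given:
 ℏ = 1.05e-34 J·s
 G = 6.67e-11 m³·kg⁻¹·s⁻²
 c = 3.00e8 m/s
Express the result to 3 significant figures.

4.68e113 Pa

From ℏ = c = G = 1 the pressure scale is p_P = c⁷/(ℏG²).
  = 2.19e59 / 4.67e-55
  = 4.68e113 Pa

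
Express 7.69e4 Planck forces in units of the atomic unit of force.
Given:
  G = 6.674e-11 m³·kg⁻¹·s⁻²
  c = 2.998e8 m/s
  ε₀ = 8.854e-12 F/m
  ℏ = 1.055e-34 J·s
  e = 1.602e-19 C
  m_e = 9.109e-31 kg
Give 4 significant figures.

Planck force: F_P = c⁴/G = 1.210e44 N
atomic unit of force: F_au = E_h/a₀ = m_e²e⁶/((4πε₀)³ℏ⁴) = 8.220e-8 N
7.69e4 × 1.210e44 / 8.220e-8 = 1.132e56

1.132e56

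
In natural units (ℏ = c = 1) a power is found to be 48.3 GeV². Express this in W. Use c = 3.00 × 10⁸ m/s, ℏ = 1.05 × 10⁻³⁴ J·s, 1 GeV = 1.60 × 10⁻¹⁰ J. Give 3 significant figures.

1.18 × 10¹⁶ W

Power is [E]/[T] = [E]²/ℏ.
1 GeV² → 1/ℏ × (1 GeV in J)² = 2.44 × 10¹⁴ W.
Result: 48.3 × 2.44 × 10¹⁴ = 1.18 × 10¹⁶ W.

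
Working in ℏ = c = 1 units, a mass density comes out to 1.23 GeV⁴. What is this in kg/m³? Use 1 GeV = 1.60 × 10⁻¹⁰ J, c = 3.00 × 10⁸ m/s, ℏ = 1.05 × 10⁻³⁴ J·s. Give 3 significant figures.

Mass density is [E]/(c²[L]³) = [E]⁴/(ℏ³c⁵).
1 GeV⁴ → 1/(ℏ³c⁵) × (1 GeV in J)⁴ = 2.33 × 10²⁰ kg/m³.
Result: 1.23 × 2.33 × 10²⁰ = 2.87 × 10²⁰ kg/m³.

2.87 × 10²⁰ kg/m³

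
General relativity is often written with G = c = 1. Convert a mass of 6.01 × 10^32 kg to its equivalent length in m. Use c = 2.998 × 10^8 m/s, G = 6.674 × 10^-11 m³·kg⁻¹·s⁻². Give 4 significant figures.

In G = c = 1 units mass has dimensions of length; the conversion factor is G/c².
6.01 × 10^32 kg × (G/c²) = 4.463 × 10^5 m

4.463 × 10^5 m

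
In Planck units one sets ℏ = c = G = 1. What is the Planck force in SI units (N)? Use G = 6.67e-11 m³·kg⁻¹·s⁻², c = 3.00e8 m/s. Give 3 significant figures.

F_P = c⁴/G
  = 8.10e33 / 6.67e-11
  = 1.21e44 N

1.21e44 N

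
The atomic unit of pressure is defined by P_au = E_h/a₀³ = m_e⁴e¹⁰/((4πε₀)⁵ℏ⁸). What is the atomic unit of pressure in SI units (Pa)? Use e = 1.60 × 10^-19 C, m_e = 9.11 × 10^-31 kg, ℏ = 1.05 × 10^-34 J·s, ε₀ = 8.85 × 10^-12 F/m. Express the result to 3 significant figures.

P_au = E_h/a₀³ = m_e⁴e¹⁰/((4πε₀)⁵ℏ⁸)
E_h = 4.38 × 10^-18 J
a₀ = 5.26 × 10^-11 m
E_h/a₀³ = 3.01 × 10^13 Pa

3.01 × 10^13 Pa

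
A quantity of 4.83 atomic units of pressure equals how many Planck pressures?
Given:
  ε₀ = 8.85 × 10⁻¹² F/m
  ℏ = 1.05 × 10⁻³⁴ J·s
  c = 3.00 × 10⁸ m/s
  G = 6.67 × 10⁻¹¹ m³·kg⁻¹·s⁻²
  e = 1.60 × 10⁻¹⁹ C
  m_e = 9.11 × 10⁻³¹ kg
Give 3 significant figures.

3.11 × 10⁻¹⁰⁰

atomic unit of pressure: P_au = E_h/a₀³ = m_e⁴e¹⁰/((4πε₀)⁵ℏ⁸) = 3.01 × 10¹³ Pa
Planck pressure: p_P = c⁷/(ℏG²) = 4.68 × 10¹¹³ Pa
4.83 × 3.01 × 10¹³ / 4.68 × 10¹¹³ = 3.11 × 10⁻¹⁰⁰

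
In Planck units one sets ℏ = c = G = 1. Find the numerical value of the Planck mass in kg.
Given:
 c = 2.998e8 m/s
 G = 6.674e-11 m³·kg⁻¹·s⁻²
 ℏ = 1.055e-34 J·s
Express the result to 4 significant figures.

m_P = √(ℏc/G)
  = √(4.739e-16)
  = 2.177e-8 kg

2.177e-8 kg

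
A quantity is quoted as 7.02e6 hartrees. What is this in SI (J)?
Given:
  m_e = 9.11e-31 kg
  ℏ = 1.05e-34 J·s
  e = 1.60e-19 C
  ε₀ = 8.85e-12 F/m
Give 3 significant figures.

One hartree: E_h = m_e e⁴/(4πε₀ℏ)² = 4.38e-18 J.
7.02e6 × 4.38e-18 J = 3.07e-11 J

3.07e-11 J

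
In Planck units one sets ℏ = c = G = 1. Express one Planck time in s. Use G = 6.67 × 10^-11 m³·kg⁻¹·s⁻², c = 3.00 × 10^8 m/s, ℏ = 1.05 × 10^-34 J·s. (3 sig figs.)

5.37 × 10^-44 s

t_P = √(ℏG/c⁵)
  = √(2.88 × 10^-87)
  = 5.37 × 10^-44 s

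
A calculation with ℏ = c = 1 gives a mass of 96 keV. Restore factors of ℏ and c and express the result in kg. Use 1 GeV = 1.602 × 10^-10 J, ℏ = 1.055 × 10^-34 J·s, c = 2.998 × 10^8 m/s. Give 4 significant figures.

Mass is [E]/c²; divide by c².
1 GeV → 1/c² × (1 GeV in J) = 1.782 × 10^-27 kg.
Convert the energy scale: 96 keV = 9.60 × 10^-5 GeV.
Result: 9.60 × 10^-5 × 1.782 × 10^-27 = 1.711 × 10^-31 kg.

1.711 × 10^-31 kg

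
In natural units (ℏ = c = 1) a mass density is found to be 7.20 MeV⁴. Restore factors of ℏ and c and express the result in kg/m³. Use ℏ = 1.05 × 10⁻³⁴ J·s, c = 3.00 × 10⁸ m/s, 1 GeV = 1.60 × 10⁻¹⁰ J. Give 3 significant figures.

Mass density is [E]/(c²[L]³) = [E]⁴/(ℏ³c⁵).
1 GeV⁴ → 1/(ℏ³c⁵) × (1 GeV in J)⁴ = 2.33 × 10²⁰ kg/m³.
Convert the energy scale: 7.20 MeV⁴ = 7.20 × 10⁻¹² GeV⁴.
Result: 7.20 × 10⁻¹² × 2.33 × 10²⁰ = 1.68 × 10⁹ kg/m³.

1.68 × 10⁹ kg/m³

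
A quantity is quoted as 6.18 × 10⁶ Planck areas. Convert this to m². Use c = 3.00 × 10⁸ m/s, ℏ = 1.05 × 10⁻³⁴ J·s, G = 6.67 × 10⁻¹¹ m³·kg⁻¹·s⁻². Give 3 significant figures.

One Planck area: A_P = ℏG/c³ = 2.59 × 10⁻⁷⁰ m².
6.18 × 10⁶ × 2.59 × 10⁻⁷⁰ m² = 1.60 × 10⁻⁶³ m²

1.60 × 10⁻⁶³ m²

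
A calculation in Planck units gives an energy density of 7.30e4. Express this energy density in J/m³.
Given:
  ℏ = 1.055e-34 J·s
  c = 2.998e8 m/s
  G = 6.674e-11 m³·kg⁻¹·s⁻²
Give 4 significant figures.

One Planck energy density: u_P = c⁷/(ℏG²) = 4.632e113 J/m³.
7.30e4 × 4.632e113 J/m³ = 3.382e118 J/m³

3.382e118 J/m³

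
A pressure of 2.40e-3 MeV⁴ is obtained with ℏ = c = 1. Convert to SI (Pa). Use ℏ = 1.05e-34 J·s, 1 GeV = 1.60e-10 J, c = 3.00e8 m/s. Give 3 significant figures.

Pressure is [E]/[L]³ = [E]⁴/(ℏc)³.
1 GeV⁴ → 1/(ℏc)³ × (1 GeV in J)⁴ = 2.10e37 Pa.
Convert the energy scale: 2.40e-3 MeV⁴ = 2.40e-15 GeV⁴.
Result: 2.40e-15 × 2.10e37 = 5.03e22 Pa.

5.03e22 Pa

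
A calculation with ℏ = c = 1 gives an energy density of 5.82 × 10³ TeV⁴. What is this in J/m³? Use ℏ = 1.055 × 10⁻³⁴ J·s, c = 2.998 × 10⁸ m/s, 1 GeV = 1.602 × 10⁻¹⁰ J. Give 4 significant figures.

[E]/[L]³ = [E]⁴/(ℏc)³; restore (ℏc)⁻³.
1 GeV⁴ → 1/(ℏc)³ × (1 GeV in J)⁴ = 2.082 × 10³⁷ J/m³.
Convert the energy scale: 5.82 × 10³ TeV⁴ = 5.82 × 10¹⁵ GeV⁴.
Result: 5.82 × 10¹⁵ × 2.082 × 10³⁷ = 1.211 × 10⁵³ J/m³.

1.211 × 10⁵³ J/m³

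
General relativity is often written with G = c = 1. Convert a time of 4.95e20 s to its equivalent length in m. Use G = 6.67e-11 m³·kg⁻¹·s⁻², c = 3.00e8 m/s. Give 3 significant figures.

1.49e29 m

Time → length via c.
4.95e20 s × (c) = 1.49e29 m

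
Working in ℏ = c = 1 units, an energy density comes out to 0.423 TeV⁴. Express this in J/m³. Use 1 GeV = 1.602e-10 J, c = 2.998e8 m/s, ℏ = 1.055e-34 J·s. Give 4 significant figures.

8.805e48 J/m³

[E]/[L]³ = [E]⁴/(ℏc)³; restore (ℏc)⁻³.
1 GeV⁴ → 1/(ℏc)³ × (1 GeV in J)⁴ = 2.082e37 J/m³.
Convert the energy scale: 0.423 TeV⁴ = 4.23e11 GeV⁴.
Result: 4.23e11 × 2.082e37 = 8.805e48 J/m³.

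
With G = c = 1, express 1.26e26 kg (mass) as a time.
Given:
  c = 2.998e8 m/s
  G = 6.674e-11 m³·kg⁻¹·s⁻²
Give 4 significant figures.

Mass → time via G/c³.
1.26e26 kg × (G/c³) = 3.121e-10 s

3.121e-10 s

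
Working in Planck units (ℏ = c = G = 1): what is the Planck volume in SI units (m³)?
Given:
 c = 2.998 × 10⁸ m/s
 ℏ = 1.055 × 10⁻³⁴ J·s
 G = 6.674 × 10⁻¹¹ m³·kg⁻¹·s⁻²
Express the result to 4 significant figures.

4.224 × 10⁻¹⁰⁵ m³

From ℏ = c = G = 1 the volume scale is V_P = (ℏG/c³)^(3/2).
  = √(1.784 × 10⁻²⁰⁹)
  = 4.224 × 10⁻¹⁰⁵ m³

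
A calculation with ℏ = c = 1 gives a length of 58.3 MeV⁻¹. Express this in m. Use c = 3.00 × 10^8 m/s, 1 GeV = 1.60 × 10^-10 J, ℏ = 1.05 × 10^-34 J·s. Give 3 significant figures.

A length is [E]⁻¹ in ℏ=c=1; restore one factor of ℏc.
1 GeV⁻¹ → ℏc × (1 GeV in J)⁻¹ = 1.97 × 10^-16 m.
Convert the energy scale: 58.3 MeV⁻¹ = 5.83 × 10^4 GeV⁻¹.
Result: 5.83 × 10^4 × 1.97 × 10^-16 = 1.15 × 10^-11 m.

1.15 × 10^-11 m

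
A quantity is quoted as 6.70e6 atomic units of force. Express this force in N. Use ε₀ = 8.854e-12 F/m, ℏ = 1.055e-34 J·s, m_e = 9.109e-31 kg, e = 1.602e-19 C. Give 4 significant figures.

0.5507 N

One atomic unit of force: F_au = E_h/a₀ = m_e²e⁶/((4πε₀)³ℏ⁴) = 8.220e-8 N.
6.70e6 × 8.220e-8 N = 0.5507 N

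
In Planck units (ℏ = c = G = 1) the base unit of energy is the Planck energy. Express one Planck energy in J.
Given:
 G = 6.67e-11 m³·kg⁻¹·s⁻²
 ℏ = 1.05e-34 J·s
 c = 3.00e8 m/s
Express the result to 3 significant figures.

E_P = √(ℏc⁵/G)
  = √(3.83e18)
  = 1.96e9 J

1.96e9 J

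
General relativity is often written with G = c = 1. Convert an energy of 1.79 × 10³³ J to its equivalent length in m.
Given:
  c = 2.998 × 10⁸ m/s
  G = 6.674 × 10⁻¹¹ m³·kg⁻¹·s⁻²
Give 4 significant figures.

Energy → length via G/c⁴.
1.79 × 10³³ J × (G/c⁴) = 1.479 × 10⁻¹¹ m

1.479 × 10⁻¹¹ m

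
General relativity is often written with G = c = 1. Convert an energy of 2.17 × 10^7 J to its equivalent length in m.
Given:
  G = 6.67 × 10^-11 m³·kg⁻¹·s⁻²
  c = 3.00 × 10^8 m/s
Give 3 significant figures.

1.79 × 10^-37 m

Energy → length via G/c⁴.
2.17 × 10^7 J × (G/c⁴) = 1.79 × 10^-37 m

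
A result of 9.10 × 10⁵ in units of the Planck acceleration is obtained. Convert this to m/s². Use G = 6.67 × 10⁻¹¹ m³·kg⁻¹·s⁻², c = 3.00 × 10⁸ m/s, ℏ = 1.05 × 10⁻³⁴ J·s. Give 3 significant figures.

5.09 × 10⁵⁷ m/s²

One Planck acceleration: a_P = √(c⁷/(ℏG)) = 5.59 × 10⁵¹ m/s².
9.10 × 10⁵ × 5.59 × 10⁵¹ m/s² = 5.09 × 10⁵⁷ m/s²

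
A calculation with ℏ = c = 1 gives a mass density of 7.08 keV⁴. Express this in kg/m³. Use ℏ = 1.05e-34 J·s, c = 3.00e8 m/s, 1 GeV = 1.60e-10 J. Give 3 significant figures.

Mass density is [E]/(c²[L]³) = [E]⁴/(ℏ³c⁵).
1 GeV⁴ → 1/(ℏ³c⁵) × (1 GeV in J)⁴ = 2.33e20 kg/m³.
Convert the energy scale: 7.08 keV⁴ = 7.08e-24 GeV⁴.
Result: 7.08e-24 × 2.33e20 = 1.65e-3 kg/m³.

1.65e-3 kg/m³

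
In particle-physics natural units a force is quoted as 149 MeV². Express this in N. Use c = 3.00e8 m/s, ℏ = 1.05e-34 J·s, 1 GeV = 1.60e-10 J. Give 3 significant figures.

Force is [E]/[L] = [E]²/(ℏc); restore (ℏc)⁻¹.
1 GeV² → 1/(ℏc) × (1 GeV in J)² = 8.13e5 N.
Convert the energy scale: 149 MeV² = 1.49e-4 GeV².
Result: 1.49e-4 × 8.13e5 = 121 N.

121 N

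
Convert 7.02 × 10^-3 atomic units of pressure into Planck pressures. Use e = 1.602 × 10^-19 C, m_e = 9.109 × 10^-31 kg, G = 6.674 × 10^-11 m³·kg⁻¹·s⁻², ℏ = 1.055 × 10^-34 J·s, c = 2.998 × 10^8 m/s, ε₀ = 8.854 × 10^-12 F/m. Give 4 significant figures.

atomic unit of pressure: P_au = E_h/a₀³ = m_e⁴e¹⁰/((4πε₀)⁵ℏ⁸) = 2.929 × 10^13 Pa
Planck pressure: p_P = c⁷/(ℏG²) = 4.632 × 10^113 Pa
7.02 × 10^-3 × 2.929 × 10^13 / 4.632 × 10^113 = 4.439 × 10^-103

4.439 × 10^-103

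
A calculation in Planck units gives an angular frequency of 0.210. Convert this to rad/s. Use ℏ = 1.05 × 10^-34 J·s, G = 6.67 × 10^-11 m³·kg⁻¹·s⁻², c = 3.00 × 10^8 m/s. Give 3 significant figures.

One Planck angular frequency: ω_P = √(c⁵/(ℏG)) = 1.86 × 10^43 rad/s.
0.210 × 1.86 × 10^43 rad/s = 3.91 × 10^42 rad/s

3.91 × 10^42 rad/s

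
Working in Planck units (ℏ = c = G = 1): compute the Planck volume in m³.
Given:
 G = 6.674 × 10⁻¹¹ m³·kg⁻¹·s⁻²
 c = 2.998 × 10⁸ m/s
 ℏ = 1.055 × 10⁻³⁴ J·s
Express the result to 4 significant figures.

The unique combination of the constants set to 1 with dimensions of volume is V_P = (ℏG/c³)^(3/2).
  = √(1.784 × 10⁻²⁰⁹)
  = 4.224 × 10⁻¹⁰⁵ m³

4.224 × 10⁻¹⁰⁵ m³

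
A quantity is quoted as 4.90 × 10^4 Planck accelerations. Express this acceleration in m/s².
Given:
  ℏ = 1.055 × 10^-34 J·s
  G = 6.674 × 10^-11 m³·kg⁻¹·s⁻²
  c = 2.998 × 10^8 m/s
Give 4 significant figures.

2.725 × 10^56 m/s²

One Planck acceleration: a_P = √(c⁷/(ℏG)) = 5.560 × 10^51 m/s².
4.90 × 10^4 × 5.560 × 10^51 m/s² = 2.725 × 10^56 m/s²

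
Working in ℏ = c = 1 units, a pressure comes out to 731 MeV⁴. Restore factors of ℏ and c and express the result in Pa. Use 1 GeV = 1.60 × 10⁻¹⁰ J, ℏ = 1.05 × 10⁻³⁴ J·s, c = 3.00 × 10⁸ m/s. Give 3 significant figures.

Pressure is [E]/[L]³ = [E]⁴/(ℏc)³.
1 GeV⁴ → 1/(ℏc)³ × (1 GeV in J)⁴ = 2.10 × 10³⁷ Pa.
Convert the energy scale: 731 MeV⁴ = 7.31 × 10⁻¹⁰ GeV⁴.
Result: 7.31 × 10⁻¹⁰ × 2.10 × 10³⁷ = 1.53 × 10²⁸ Pa.

1.53 × 10²⁸ Pa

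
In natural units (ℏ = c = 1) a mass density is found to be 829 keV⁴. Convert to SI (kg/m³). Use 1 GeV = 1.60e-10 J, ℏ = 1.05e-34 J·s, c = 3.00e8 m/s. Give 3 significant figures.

0.193 kg/m³

Mass density is [E]/(c²[L]³) = [E]⁴/(ℏ³c⁵).
1 GeV⁴ → 1/(ℏ³c⁵) × (1 GeV in J)⁴ = 2.33e20 kg/m³.
Convert the energy scale: 829 keV⁴ = 8.29e-22 GeV⁴.
Result: 8.29e-22 × 2.33e20 = 0.193 kg/m³.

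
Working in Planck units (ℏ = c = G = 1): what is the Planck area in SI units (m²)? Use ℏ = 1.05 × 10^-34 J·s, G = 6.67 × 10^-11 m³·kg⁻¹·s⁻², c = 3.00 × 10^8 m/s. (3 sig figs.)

2.59 × 10^-70 m²

The unique combination of the constants set to 1 with dimensions of area is A_P = ℏG/c³.
  = 7.00 × 10^-45 / 2.70 × 10^25
  = 2.59 × 10^-70 m²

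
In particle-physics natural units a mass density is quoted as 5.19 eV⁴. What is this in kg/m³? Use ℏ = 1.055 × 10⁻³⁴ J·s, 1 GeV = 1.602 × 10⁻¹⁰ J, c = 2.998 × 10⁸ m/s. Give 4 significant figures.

1.202 × 10⁻¹⁵ kg/m³

Mass density is [E]/(c²[L]³) = [E]⁴/(ℏ³c⁵).
1 GeV⁴ → 1/(ℏ³c⁵) × (1 GeV in J)⁴ = 2.316 × 10²⁰ kg/m³.
Convert the energy scale: 5.19 eV⁴ = 5.19 × 10⁻³⁶ GeV⁴.
Result: 5.19 × 10⁻³⁶ × 2.316 × 10²⁰ = 1.202 × 10⁻¹⁵ kg/m³.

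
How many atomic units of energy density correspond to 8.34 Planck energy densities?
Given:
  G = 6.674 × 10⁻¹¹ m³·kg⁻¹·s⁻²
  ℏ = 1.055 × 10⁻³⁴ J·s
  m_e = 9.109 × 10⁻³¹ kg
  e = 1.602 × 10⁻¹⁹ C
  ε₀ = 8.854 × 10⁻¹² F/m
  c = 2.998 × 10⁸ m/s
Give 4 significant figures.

Planck energy density: u_P = c⁷/(ℏG²) = 4.632 × 10¹¹³ J/m³
atomic unit of energy density: u_au = E_h/a₀³ = m_e⁴e¹⁰/((4πε₀)⁵ℏ⁸) = 2.929 × 10¹³ J/m³
8.34 × 4.632 × 10¹¹³ / 2.929 × 10¹³ = 1.319 × 10¹⁰¹

1.319 × 10¹⁰¹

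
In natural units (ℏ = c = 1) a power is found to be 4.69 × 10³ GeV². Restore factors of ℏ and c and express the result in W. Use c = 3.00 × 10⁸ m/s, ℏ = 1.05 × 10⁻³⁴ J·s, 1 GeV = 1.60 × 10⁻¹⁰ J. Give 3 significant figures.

1.14 × 10¹⁸ W

Power is [E]/[T] = [E]²/ℏ.
1 GeV² → 1/ℏ × (1 GeV in J)² = 2.44 × 10¹⁴ W.
Result: 4.69 × 10³ × 2.44 × 10¹⁴ = 1.14 × 10¹⁸ W.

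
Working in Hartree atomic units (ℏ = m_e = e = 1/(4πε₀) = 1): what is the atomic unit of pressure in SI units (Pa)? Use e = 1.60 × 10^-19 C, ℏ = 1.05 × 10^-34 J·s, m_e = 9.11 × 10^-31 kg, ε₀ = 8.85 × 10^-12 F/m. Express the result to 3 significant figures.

From ℏ = m_e = e = 1/(4πε₀) = 1 the pressure scale is P_au = E_h/a₀³ = m_e⁴e¹⁰/((4πε₀)⁵ℏ⁸).
E_h = 4.38 × 10^-18 J
a₀ = 5.26 × 10^-11 m
E_h/a₀³ = 3.01 × 10^13 Pa

3.01 × 10^13 Pa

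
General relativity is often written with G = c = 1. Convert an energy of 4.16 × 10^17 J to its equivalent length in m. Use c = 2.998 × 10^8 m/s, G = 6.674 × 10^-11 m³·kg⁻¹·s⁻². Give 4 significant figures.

Energy → length via G/c⁴.
4.16 × 10^17 J × (G/c⁴) = 3.437 × 10^-27 m

3.437 × 10^-27 m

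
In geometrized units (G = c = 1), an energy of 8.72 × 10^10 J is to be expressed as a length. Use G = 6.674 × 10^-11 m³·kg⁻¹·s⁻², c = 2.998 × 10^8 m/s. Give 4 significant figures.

7.204 × 10^-34 m

Energy → length via G/c⁴.
8.72 × 10^10 J × (G/c⁴) = 7.204 × 10^-34 m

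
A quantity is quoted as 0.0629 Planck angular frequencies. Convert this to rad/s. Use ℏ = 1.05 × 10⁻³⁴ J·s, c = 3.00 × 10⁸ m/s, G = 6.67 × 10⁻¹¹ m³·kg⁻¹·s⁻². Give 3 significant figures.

One Planck angular frequency: ω_P = √(c⁵/(ℏG)) = 1.86 × 10⁴³ rad/s.
0.0629 × 1.86 × 10⁴³ rad/s = 1.17 × 10⁴² rad/s

1.17 × 10⁴² rad/s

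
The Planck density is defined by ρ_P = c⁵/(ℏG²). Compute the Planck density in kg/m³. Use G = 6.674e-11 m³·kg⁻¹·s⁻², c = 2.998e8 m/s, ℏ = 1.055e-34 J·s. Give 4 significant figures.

5.154e96 kg/m³

ρ_P = c⁵/(ℏG²)
  = 2.422e42 / 4.699e-55
  = 5.154e96 kg/m³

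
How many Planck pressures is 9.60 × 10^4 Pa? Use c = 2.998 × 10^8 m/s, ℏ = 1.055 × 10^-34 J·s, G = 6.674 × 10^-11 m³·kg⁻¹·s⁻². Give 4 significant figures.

2.072 × 10^-109

Planck pressure: p_P = c⁷/(ℏG²) = 4.632 × 10^113 Pa.
9.60 × 10^4 / 4.632 × 10^113 = 2.072 × 10^-109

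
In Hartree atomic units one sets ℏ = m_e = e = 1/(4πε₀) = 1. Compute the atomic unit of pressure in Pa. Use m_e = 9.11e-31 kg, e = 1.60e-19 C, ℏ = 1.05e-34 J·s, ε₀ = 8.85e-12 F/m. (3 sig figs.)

3.01e13 Pa

P_au = E_h/a₀³ = m_e⁴e¹⁰/((4πε₀)⁵ℏ⁸)
E_h = 4.38e-18 J
a₀ = 5.26e-11 m
E_h/a₀³ = 3.01e13 Pa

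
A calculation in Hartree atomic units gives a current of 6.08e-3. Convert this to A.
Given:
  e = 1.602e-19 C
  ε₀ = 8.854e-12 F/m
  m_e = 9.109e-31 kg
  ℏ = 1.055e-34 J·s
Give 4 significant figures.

One atomic unit of electric current: I_au = e E_h/ℏ = m_e e⁵/((4πε₀)²ℏ³) = 6.612e-3 A.
6.08e-3 × 6.612e-3 A = 4.020e-5 A

4.020e-5 A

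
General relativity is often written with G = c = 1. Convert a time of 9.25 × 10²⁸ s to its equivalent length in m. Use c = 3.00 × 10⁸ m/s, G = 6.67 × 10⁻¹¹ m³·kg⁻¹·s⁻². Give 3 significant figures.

2.77 × 10³⁷ m

Time → length via c.
9.25 × 10²⁸ s × (c) = 2.77 × 10³⁷ m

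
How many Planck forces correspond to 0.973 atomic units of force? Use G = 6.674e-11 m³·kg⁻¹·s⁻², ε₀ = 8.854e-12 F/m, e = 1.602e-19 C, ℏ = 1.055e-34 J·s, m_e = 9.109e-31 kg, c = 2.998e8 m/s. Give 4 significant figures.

atomic unit of force: F_au = E_h/a₀ = m_e²e⁶/((4πε₀)³ℏ⁴) = 8.220e-8 N
Planck force: F_P = c⁴/G = 1.210e44 N
0.973 × 8.220e-8 / 1.210e44 = 6.607e-52

6.607e-52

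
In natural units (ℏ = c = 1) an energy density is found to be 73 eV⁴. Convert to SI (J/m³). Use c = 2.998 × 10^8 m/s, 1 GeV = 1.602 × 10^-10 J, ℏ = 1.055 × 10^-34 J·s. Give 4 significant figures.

1.520 × 10^3 J/m³

[E]/[L]³ = [E]⁴/(ℏc)³; restore (ℏc)⁻³.
1 GeV⁴ → 1/(ℏc)³ × (1 GeV in J)⁴ = 2.082 × 10^37 J/m³.
Convert the energy scale: 73 eV⁴ = 7.30 × 10^-35 GeV⁴.
Result: 7.30 × 10^-35 × 2.082 × 10^37 = 1.520 × 10^3 J/m³.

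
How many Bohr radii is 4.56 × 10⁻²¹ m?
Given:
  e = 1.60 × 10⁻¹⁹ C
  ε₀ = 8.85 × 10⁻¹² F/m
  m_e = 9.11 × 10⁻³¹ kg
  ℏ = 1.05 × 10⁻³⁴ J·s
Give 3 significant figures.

8.67 × 10⁻¹¹

Bohr radius: a₀ = 4πε₀ℏ²/(m_e e²) = 5.26 × 10⁻¹¹ m.
4.56 × 10⁻²¹ / 5.26 × 10⁻¹¹ = 8.67 × 10⁻¹¹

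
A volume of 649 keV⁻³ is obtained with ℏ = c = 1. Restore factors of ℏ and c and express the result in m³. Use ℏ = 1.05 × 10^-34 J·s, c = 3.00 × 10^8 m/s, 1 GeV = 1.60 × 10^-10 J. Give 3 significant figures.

4.95 × 10^-27 m³

Volume is [L]³ = [E]⁻³·(ℏc)³.
1 GeV⁻³ → (ℏc)³ × (1 GeV in J)⁻³ = 7.63 × 10^-48 m³.
Convert the energy scale: 649 keV⁻³ = 6.49 × 10^20 GeV⁻³.
Result: 6.49 × 10^20 × 7.63 × 10^-48 = 4.95 × 10^-27 m³.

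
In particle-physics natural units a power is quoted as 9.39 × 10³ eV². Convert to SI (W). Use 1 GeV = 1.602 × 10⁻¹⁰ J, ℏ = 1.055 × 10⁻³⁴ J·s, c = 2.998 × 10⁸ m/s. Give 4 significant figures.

2.284 W

Power is [E]/[T] = [E]²/ℏ.
1 GeV² → 1/ℏ × (1 GeV in J)² = 2.433 × 10¹⁴ W.
Convert the energy scale: 9.39 × 10³ eV² = 9.39 × 10⁻¹⁵ GeV².
Result: 9.39 × 10⁻¹⁵ × 2.433 × 10¹⁴ = 2.284 W.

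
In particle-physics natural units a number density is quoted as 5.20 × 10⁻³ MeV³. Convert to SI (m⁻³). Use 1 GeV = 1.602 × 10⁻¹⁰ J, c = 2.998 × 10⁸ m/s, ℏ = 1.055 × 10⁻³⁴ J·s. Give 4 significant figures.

Number density is [L]⁻³ = [E]³/(ℏc)³.
1 GeV³ → 1/(ℏc)³ × (1 GeV in J)³ = 1.299 × 10⁴⁷ m⁻³.
Convert the energy scale: 5.20 × 10⁻³ MeV³ = 5.20 × 10⁻¹² GeV³.
Result: 5.20 × 10⁻¹² × 1.299 × 10⁴⁷ = 6.757 × 10³⁵ m⁻³.

6.757 × 10³⁵ m⁻³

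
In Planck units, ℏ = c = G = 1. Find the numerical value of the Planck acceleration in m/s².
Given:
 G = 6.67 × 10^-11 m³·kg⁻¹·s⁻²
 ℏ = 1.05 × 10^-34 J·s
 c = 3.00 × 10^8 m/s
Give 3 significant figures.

Dimensional analysis gives a_P = √(c⁷/(ℏG)).
  = √(3.12 × 10^103)
  = 5.59 × 10^51 m/s²

5.59 × 10^51 m/s²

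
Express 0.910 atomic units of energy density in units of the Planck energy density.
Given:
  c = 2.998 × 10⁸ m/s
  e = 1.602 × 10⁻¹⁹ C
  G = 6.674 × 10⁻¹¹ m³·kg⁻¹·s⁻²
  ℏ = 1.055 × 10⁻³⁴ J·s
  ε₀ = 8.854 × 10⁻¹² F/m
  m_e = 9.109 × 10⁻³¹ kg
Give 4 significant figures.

5.754 × 10⁻¹⁰¹

atomic unit of energy density: u_au = E_h/a₀³ = m_e⁴e¹⁰/((4πε₀)⁵ℏ⁸) = 2.929 × 10¹³ J/m³
Planck energy density: u_P = c⁷/(ℏG²) = 4.632 × 10¹¹³ J/m³
0.910 × 2.929 × 10¹³ / 4.632 × 10¹¹³ = 5.754 × 10⁻¹⁰¹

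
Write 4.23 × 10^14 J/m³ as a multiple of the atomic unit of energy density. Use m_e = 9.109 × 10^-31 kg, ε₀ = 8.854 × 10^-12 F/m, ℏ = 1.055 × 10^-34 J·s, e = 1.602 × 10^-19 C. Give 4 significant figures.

atomic unit of energy density: u_au = E_h/a₀³ = m_e⁴e¹⁰/((4πε₀)⁵ℏ⁸) = 2.929 × 10^13 J/m³.
4.23 × 10^14 / 2.929 × 10^13 = 14.44

14.44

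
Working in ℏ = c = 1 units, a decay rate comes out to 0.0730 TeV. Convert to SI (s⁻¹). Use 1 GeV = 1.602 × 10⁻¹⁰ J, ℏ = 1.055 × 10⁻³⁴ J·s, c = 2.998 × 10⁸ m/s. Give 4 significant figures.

1.108 × 10²⁶ s⁻¹

A rate is [E]/ℏ; divide by ℏ.
1 GeV → 1/ℏ × (1 GeV in J) = 1.518 × 10²⁴ s⁻¹.
Convert the energy scale: 0.0730 TeV = 73 GeV.
Result: 73 × 1.518 × 10²⁴ = 1.108 × 10²⁶ s⁻¹.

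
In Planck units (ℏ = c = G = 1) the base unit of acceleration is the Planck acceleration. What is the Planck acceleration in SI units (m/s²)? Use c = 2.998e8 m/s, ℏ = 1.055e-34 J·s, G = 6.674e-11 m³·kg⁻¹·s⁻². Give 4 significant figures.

a_P = √(c⁷/(ℏG))
  = √(3.092e103)
  = 5.560e51 m/s²

5.560e51 m/s²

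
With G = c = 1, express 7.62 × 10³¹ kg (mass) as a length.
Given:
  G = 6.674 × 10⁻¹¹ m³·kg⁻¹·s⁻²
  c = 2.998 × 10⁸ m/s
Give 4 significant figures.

In G = c = 1 units mass has dimensions of length; the conversion factor is G/c².
7.62 × 10³¹ kg × (G/c²) = 5.658 × 10⁴ m

5.658 × 10⁴ m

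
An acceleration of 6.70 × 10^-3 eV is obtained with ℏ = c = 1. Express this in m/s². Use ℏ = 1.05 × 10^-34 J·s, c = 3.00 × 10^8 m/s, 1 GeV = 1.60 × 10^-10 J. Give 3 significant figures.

3.06 × 10^21 m/s²

Acceleration is [L]/[T]² = c·[E]/ℏ.
1 GeV → c/ℏ × (1 GeV in J) = 4.57 × 10^32 m/s².
Convert the energy scale: 6.70 × 10^-3 eV = 6.70 × 10^-12 GeV.
Result: 6.70 × 10^-12 × 4.57 × 10^32 = 3.06 × 10^21 m/s².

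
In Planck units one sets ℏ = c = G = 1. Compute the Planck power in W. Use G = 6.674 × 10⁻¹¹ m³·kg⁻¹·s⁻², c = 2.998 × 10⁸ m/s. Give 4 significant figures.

P_P = c⁵/G
  = 2.422 × 10⁴² / 6.674 × 10⁻¹¹
  = 3.629 × 10⁵² W

3.629 × 10⁵² W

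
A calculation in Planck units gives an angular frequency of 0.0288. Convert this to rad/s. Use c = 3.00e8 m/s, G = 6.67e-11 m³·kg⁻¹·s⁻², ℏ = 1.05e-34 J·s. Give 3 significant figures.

One Planck angular frequency: ω_P = √(c⁵/(ℏG)) = 1.86e43 rad/s.
0.0288 × 1.86e43 rad/s = 5.36e41 rad/s

5.36e41 rad/s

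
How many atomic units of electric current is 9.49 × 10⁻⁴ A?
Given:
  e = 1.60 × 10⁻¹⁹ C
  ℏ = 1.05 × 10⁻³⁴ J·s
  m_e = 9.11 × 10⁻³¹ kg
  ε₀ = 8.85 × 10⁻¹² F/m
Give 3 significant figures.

atomic unit of electric current: I_au = e E_h/ℏ = m_e e⁵/((4πε₀)²ℏ³) = 6.67 × 10⁻³ A.
9.49 × 10⁻⁴ / 6.67 × 10⁻³ = 0.142

0.142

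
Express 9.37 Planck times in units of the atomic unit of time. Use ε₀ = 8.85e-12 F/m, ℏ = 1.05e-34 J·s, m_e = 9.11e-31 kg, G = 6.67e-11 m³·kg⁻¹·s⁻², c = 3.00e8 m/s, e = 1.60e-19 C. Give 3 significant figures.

Planck time: t_P = √(ℏG/c⁵) = 5.37e-44 s
atomic unit of time: τ_au = (4πε₀)²ℏ³/(m_e e⁴) = 2.40e-17 s
9.37 × 5.37e-44 / 2.40e-17 = 2.10e-26

2.10e-26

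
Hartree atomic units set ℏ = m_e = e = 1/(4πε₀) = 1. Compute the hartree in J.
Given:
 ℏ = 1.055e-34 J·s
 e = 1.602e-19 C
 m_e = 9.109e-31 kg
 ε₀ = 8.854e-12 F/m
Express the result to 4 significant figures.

The unique combination of the constants set to 1 with dimensions of energy is E_h = m_e e⁴/(4πε₀ℏ)².
  = 6.000e-106 / 1.378e-88
  = 4.354e-18 J

4.354e-18 J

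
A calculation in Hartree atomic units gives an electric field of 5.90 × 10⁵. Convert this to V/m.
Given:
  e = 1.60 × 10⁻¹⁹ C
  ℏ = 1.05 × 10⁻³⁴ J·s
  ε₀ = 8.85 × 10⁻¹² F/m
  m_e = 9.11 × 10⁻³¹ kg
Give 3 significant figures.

3.07 × 10¹⁷ V/m

One atomic unit of electric field: E_au = E_h/(e a₀) = m_e²e⁵/((4πε₀)³ℏ⁴) = 5.20 × 10¹¹ V/m.
5.90 × 10⁵ × 5.20 × 10¹¹ V/m = 3.07 × 10¹⁷ V/m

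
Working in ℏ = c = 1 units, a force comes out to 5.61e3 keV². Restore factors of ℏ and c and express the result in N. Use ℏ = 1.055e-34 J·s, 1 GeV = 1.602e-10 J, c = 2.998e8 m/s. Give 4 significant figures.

4.552e-3 N

Force is [E]/[L] = [E]²/(ℏc); restore (ℏc)⁻¹.
1 GeV² → 1/(ℏc) × (1 GeV in J)² = 8.114e5 N.
Convert the energy scale: 5.61e3 keV² = 5.61e-9 GeV².
Result: 5.61e-9 × 8.114e5 = 4.552e-3 N.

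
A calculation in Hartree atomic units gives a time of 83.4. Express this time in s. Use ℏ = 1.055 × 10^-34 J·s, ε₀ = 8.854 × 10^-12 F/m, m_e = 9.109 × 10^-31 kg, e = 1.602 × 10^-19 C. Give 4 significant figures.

One atomic unit of time: τ_au = (4πε₀)²ℏ³/(m_e e⁴) = 2.423 × 10^-17 s.
83.4 × 2.423 × 10^-17 s = 2.021 × 10^-15 s

2.021 × 10^-15 s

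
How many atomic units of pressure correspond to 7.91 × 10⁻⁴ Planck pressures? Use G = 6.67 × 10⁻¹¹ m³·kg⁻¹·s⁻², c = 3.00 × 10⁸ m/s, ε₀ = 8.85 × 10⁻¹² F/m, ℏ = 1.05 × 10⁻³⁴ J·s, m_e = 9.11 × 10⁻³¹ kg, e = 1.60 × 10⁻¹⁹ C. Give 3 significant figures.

Planck pressure: p_P = c⁷/(ℏG²) = 4.68 × 10¹¹³ Pa
atomic unit of pressure: P_au = E_h/a₀³ = m_e⁴e¹⁰/((4πε₀)⁵ℏ⁸) = 3.01 × 10¹³ Pa
7.91 × 10⁻⁴ × 4.68 × 10¹¹³ / 3.01 × 10¹³ = 1.23 × 10⁹⁷

1.23 × 10⁹⁷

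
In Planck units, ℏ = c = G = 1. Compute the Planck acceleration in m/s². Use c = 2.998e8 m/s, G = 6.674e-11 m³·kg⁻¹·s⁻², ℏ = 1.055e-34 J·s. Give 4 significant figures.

Dimensional analysis gives a_P = √(c⁷/(ℏG)).
  = √(3.092e103)
  = 5.560e51 m/s²

5.560e51 m/s²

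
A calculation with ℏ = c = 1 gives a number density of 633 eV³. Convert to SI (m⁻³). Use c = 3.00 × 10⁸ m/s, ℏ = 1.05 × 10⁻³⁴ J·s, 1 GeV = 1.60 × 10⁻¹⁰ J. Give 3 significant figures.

Number density is [L]⁻³ = [E]³/(ℏc)³.
1 GeV³ → 1/(ℏc)³ × (1 GeV in J)³ = 1.31 × 10⁴⁷ m⁻³.
Convert the energy scale: 633 eV³ = 6.33 × 10⁻²⁵ GeV³.
Result: 6.33 × 10⁻²⁵ × 1.31 × 10⁴⁷ = 8.30 × 10²² m⁻³.

8.30 × 10²² m⁻³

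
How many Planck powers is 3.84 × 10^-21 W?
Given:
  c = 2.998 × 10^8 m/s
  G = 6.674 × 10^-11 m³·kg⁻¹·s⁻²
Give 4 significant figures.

Planck power: P_P = c⁵/G = 3.629 × 10^52 W.
3.84 × 10^-21 / 3.629 × 10^52 = 1.058 × 10^-73

1.058 × 10^-73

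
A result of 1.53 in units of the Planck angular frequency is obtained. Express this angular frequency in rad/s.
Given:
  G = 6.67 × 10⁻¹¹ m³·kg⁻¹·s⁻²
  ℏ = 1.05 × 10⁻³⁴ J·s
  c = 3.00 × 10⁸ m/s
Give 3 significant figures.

One Planck angular frequency: ω_P = √(c⁵/(ℏG)) = 1.86 × 10⁴³ rad/s.
1.53 × 1.86 × 10⁴³ rad/s = 2.85 × 10⁴³ rad/s

2.85 × 10⁴³ rad/s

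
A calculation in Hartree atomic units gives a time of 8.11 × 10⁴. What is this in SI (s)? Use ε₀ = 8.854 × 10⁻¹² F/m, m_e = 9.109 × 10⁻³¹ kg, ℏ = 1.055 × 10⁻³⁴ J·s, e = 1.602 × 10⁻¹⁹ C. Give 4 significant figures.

One atomic unit of time: τ_au = (4πε₀)²ℏ³/(m_e e⁴) = 2.423 × 10⁻¹⁷ s.
8.11 × 10⁴ × 2.423 × 10⁻¹⁷ s = 1.965 × 10⁻¹² s

1.965 × 10⁻¹² s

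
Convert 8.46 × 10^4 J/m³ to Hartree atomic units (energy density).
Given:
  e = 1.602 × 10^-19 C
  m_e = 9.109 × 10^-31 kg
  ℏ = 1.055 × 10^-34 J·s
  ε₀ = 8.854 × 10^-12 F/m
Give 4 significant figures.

2.888 × 10^-9

atomic unit of energy density: u_au = E_h/a₀³ = m_e⁴e¹⁰/((4πε₀)⁵ℏ⁸) = 2.929 × 10^13 J/m³.
8.46 × 10^4 / 2.929 × 10^13 = 2.888 × 10^-9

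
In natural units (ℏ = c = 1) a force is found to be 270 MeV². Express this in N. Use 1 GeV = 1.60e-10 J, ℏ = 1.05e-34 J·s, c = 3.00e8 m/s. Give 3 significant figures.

219 N

Force is [E]/[L] = [E]²/(ℏc); restore (ℏc)⁻¹.
1 GeV² → 1/(ℏc) × (1 GeV in J)² = 8.13e5 N.
Convert the energy scale: 270 MeV² = 2.70e-4 GeV².
Result: 2.70e-4 × 8.13e5 = 219 N.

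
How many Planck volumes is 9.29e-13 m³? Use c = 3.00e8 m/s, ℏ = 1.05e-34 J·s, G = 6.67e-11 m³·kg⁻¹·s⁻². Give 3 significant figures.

2.22e92

Planck volume: V_P = (ℏG/c³)^(3/2) = 4.18e-105 m³.
9.29e-13 / 4.18e-105 = 2.22e92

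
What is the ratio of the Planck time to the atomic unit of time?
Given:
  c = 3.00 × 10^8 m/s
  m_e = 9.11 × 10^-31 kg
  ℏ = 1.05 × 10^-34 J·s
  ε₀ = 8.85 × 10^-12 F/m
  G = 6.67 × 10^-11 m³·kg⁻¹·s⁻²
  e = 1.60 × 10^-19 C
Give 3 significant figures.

2.24 × 10^-27

Planck time: t_P = √(ℏG/c⁵) = 5.37 × 10^-44 s
atomic unit of time: τ_au = (4πε₀)²ℏ³/(m_e e⁴) = 2.40 × 10^-17 s
ratio = 5.37 × 10^-44 / 2.40 × 10^-17 = 2.24 × 10^-27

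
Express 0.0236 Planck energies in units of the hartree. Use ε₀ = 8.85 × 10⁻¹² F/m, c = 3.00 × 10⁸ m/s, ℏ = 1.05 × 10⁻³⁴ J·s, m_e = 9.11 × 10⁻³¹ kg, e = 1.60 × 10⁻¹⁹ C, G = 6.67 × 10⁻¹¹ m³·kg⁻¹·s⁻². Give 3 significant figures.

Planck energy: E_P = √(ℏc⁵/G) = 1.96 × 10⁹ J
hartree: E_h = m_e e⁴/(4πε₀ℏ)² = 4.38 × 10⁻¹⁸ J
0.0236 × 1.96 × 10⁹ / 4.38 × 10⁻¹⁸ = 1.05 × 10²⁵

1.05 × 10²⁵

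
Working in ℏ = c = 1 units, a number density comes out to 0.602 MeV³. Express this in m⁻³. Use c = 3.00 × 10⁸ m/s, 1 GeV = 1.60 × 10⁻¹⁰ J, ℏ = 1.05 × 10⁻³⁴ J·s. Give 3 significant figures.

Number density is [L]⁻³ = [E]³/(ℏc)³.
1 GeV³ → 1/(ℏc)³ × (1 GeV in J)³ = 1.31 × 10⁴⁷ m⁻³.
Convert the energy scale: 0.602 MeV³ = 6.02 × 10⁻¹⁰ GeV³.
Result: 6.02 × 10⁻¹⁰ × 1.31 × 10⁴⁷ = 7.89 × 10³⁷ m⁻³.

7.89 × 10³⁷ m⁻³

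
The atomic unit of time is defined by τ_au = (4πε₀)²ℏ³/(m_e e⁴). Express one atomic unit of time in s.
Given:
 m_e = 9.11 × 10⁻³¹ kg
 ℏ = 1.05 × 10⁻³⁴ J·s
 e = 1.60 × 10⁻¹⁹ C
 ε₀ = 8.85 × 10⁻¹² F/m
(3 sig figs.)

τ_au = (4πε₀)²ℏ³/(m_e e⁴)
E_h = 4.38 × 10⁻¹⁸ J
ℏ/E_h = 2.40 × 10⁻¹⁷ s

2.40 × 10⁻¹⁷ s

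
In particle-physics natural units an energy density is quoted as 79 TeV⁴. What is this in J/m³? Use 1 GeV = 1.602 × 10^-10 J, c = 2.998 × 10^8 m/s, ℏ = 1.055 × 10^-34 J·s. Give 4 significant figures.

1.644 × 10^51 J/m³

[E]/[L]³ = [E]⁴/(ℏc)³; restore (ℏc)⁻³.
1 GeV⁴ → 1/(ℏc)³ × (1 GeV in J)⁴ = 2.082 × 10^37 J/m³.
Convert the energy scale: 79 TeV⁴ = 7.90 × 10^13 GeV⁴.
Result: 7.90 × 10^13 × 2.082 × 10^37 = 1.644 × 10^51 J/m³.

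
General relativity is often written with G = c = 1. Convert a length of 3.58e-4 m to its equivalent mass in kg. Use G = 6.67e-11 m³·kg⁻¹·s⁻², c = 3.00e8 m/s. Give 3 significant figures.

Length → mass via c²/G.
3.58e-4 m × (c²/G) = 4.83e23 kg

4.83e23 kg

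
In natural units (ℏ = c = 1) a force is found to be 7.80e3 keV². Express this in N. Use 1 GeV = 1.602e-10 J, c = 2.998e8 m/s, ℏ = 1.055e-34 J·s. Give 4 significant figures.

Force is [E]/[L] = [E]²/(ℏc); restore (ℏc)⁻¹.
1 GeV² → 1/(ℏc) × (1 GeV in J)² = 8.114e5 N.
Convert the energy scale: 7.80e3 keV² = 7.80e-9 GeV².
Result: 7.80e-9 × 8.114e5 = 6.329e-3 N.

6.329e-3 N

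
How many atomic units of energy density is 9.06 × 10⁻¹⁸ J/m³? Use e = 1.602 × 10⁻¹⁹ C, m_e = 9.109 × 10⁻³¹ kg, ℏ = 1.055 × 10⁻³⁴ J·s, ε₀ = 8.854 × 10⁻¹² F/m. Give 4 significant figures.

atomic unit of energy density: u_au = E_h/a₀³ = m_e⁴e¹⁰/((4πε₀)⁵ℏ⁸) = 2.929 × 10¹³ J/m³.
9.06 × 10⁻¹⁸ / 2.929 × 10¹³ = 3.093 × 10⁻³¹

3.093 × 10⁻³¹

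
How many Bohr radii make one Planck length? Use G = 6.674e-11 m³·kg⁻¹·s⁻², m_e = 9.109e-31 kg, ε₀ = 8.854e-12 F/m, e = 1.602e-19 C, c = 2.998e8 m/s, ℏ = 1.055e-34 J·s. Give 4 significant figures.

Planck length: ℓ_P = √(ℏG/c³) = 1.616e-35 m
Bohr radius: a₀ = 4πε₀ℏ²/(m_e e²) = 5.297e-11 m
ratio = 1.616e-35 / 5.297e-11 = 3.051e-25

3.051e-25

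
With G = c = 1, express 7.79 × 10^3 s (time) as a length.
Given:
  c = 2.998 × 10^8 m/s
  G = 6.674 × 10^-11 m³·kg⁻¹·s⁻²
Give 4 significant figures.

2.335 × 10^12 m

Time → length via c.
7.79 × 10^3 s × (c) = 2.335 × 10^12 m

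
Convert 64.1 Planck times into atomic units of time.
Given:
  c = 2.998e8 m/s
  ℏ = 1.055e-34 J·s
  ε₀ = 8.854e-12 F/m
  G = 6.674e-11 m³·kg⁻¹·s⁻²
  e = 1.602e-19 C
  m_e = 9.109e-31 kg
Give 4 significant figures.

Planck time: t_P = √(ℏG/c⁵) = 5.392e-44 s
atomic unit of time: τ_au = (4πε₀)²ℏ³/(m_e e⁴) = 2.423e-17 s
64.1 × 5.392e-44 / 2.423e-17 = 1.426e-25

1.426e-25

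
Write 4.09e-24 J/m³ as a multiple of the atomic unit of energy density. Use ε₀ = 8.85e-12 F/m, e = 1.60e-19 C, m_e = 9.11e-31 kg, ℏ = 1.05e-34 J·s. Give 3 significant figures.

atomic unit of energy density: u_au = E_h/a₀³ = m_e⁴e¹⁰/((4πε₀)⁵ℏ⁸) = 3.01e13 J/m³.
4.09e-24 / 3.01e13 = 1.36e-37

1.36e-37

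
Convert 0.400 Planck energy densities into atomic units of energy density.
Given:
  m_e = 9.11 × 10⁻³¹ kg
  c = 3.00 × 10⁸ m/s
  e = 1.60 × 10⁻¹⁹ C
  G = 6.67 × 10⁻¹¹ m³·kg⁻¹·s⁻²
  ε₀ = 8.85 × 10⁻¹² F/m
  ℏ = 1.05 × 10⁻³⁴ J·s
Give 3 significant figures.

6.22 × 10⁹⁹

Planck energy density: u_P = c⁷/(ℏG²) = 4.68 × 10¹¹³ J/m³
atomic unit of energy density: u_au = E_h/a₀³ = m_e⁴e¹⁰/((4πε₀)⁵ℏ⁸) = 3.01 × 10¹³ J/m³
0.400 × 4.68 × 10¹¹³ / 3.01 × 10¹³ = 6.22 × 10⁹⁹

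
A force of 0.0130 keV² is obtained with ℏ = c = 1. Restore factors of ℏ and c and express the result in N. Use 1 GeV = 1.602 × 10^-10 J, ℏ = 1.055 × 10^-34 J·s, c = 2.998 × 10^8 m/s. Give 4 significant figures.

Force is [E]/[L] = [E]²/(ℏc); restore (ℏc)⁻¹.
1 GeV² → 1/(ℏc) × (1 GeV in J)² = 8.114 × 10^5 N.
Convert the energy scale: 0.0130 keV² = 1.30 × 10^-14 GeV².
Result: 1.30 × 10^-14 × 8.114 × 10^5 = 1.055 × 10^-8 N.

1.055 × 10^-8 N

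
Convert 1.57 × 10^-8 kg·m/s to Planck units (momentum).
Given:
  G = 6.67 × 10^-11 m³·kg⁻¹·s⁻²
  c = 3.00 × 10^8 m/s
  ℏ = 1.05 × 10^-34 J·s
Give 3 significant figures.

Planck momentum: p_P = √(ℏc³/G) = 6.52 kg·m/s.
1.57 × 10^-8 / 6.52 = 2.41 × 10^-9

2.41 × 10^-9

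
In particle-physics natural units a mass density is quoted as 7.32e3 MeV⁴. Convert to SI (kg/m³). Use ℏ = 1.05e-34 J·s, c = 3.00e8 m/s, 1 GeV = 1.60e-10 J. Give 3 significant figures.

Mass density is [E]/(c²[L]³) = [E]⁴/(ℏ³c⁵).
1 GeV⁴ → 1/(ℏ³c⁵) × (1 GeV in J)⁴ = 2.33e20 kg/m³.
Convert the energy scale: 7.32e3 MeV⁴ = 7.32e-9 GeV⁴.
Result: 7.32e-9 × 2.33e20 = 1.71e12 kg/m³.

1.71e12 kg/m³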